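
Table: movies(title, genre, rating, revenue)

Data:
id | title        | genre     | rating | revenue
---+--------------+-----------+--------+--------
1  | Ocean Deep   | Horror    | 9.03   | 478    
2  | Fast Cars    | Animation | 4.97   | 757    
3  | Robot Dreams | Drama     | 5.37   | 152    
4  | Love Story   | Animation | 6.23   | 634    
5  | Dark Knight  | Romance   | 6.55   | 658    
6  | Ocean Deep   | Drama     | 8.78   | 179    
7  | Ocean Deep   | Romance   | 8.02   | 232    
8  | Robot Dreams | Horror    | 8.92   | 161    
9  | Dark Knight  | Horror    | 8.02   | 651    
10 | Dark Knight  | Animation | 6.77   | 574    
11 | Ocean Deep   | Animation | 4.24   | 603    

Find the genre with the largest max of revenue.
SELECT genre, MAX(revenue) as val
FROM movies
GROUP BY genre
ORDER BY val DESC
LIMIT 1

Result: Animation with max(revenue) = 757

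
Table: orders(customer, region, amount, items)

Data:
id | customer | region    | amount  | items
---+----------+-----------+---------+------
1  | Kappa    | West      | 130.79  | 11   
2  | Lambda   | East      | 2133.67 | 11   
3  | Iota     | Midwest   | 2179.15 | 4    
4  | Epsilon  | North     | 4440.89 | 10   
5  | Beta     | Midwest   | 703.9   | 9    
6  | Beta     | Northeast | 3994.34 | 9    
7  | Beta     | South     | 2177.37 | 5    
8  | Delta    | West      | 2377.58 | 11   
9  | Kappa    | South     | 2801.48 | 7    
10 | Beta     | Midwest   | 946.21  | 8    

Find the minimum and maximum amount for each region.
SELECT region, MIN(amount), MAX(amount)
FROM orders
GROUP BY region

Result:
  East: min=2133.67, max=2133.67
  Midwest: min=703.90, max=2179.15
  North: min=4440.89, max=4440.89
  Northeast: min=3994.34, max=3994.34
  South: min=2177.37, max=2801.48
  West: min=130.79, max=2377.58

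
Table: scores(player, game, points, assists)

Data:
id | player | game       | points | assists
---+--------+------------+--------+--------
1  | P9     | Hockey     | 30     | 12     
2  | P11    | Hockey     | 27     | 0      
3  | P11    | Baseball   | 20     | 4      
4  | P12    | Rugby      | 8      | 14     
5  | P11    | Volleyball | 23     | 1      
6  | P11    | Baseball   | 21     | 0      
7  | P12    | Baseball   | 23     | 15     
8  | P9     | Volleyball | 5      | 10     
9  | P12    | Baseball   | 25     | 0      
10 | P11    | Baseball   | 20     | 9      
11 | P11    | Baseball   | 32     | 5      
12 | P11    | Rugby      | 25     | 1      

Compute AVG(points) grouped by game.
SELECT game, AVG(points) as result
FROM scores
GROUP BY game

Result:
  Baseball: 23.50
  Hockey: 28.50
  Rugby: 16.50
  Volleyball: 14.00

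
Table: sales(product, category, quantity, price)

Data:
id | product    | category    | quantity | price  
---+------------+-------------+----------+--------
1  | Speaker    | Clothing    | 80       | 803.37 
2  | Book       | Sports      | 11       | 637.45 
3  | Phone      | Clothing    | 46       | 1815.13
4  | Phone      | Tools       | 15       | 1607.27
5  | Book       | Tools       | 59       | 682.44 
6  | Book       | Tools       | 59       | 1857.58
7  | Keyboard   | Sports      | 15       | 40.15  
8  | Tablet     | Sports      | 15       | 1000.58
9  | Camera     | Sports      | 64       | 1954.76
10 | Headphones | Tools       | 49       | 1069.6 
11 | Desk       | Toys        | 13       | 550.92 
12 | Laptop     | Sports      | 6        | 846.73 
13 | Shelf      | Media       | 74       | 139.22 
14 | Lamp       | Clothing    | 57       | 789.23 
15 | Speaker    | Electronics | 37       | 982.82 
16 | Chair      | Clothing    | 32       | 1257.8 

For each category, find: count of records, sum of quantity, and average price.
SELECT category,
       COUNT(*) as cnt,
       SUM(quantity) as total_quantity,
       AVG(price) as avg_price
FROM sales
GROUP BY category

Result:
  Clothing: 4 records, 215 total quantity, 1166.38 avg price
  Electronics: 1 records, 37 total quantity, 982.82 avg price
  Media: 1 records, 74 total quantity, 139.22 avg price
  Sports: 5 records, 111 total quantity, 895.93 avg price
  Tools: 4 records, 182 total quantity, 1304.22 avg price
  Toys: 1 records, 13 total quantity, 550.92 avg price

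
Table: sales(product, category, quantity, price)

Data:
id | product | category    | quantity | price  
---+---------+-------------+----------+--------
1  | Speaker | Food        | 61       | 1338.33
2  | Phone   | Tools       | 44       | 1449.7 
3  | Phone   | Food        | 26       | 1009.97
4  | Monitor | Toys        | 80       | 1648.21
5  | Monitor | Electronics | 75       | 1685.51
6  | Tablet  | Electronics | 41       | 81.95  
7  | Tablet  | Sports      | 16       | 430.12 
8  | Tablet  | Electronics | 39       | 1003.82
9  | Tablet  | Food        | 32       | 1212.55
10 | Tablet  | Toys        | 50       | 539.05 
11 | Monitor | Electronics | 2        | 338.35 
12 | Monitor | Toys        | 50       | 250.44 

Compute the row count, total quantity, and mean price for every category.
SELECT category,
       COUNT(*) as cnt,
       SUM(quantity) as total_quantity,
       AVG(price) as avg_price
FROM sales
GROUP BY category

Result:
  Electronics: 4 records, 157 total quantity, 777.41 avg price
  Food: 3 records, 119 total quantity, 1186.95 avg price
  Sports: 1 records, 16 total quantity, 430.12 avg price
  Tools: 1 records, 44 total quantity, 1449.70 avg price
  Toys: 3 records, 180 total quantity, 812.57 avg price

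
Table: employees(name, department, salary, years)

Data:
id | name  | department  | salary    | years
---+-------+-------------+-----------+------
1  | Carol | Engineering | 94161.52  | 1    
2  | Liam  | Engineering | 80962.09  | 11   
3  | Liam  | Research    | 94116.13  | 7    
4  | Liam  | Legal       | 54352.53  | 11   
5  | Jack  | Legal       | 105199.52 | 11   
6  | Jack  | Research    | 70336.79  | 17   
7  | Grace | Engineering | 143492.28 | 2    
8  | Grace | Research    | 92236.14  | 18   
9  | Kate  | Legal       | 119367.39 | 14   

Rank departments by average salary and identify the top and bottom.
SELECT department, AVG(salary)
FROM employees
GROUP BY department
ORDER BY AVG(salary)

All groups:
  Research: 85563.02
  Legal: 92973.15
  Engineering: 106205.30

Highest: Engineering (106205.30)
Lowest: Research (85563.02)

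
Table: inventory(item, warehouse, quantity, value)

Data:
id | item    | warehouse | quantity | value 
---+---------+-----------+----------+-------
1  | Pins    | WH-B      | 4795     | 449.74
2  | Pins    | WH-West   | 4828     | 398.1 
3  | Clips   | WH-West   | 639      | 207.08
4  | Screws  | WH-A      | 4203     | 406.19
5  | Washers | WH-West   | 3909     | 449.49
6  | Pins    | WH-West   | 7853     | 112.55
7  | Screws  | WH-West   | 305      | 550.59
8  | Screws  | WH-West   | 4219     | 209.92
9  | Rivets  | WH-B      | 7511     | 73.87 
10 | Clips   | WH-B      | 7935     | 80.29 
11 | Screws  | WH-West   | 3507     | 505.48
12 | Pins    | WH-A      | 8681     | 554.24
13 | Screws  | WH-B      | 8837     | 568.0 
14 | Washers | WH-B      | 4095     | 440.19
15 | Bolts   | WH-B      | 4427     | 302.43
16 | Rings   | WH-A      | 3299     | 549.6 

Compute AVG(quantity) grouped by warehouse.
SELECT warehouse, AVG(quantity) as result
FROM inventory
GROUP BY warehouse

Result:
  WH-A: 5394.33
  WH-B: 6266.67
  WH-West: 3608.57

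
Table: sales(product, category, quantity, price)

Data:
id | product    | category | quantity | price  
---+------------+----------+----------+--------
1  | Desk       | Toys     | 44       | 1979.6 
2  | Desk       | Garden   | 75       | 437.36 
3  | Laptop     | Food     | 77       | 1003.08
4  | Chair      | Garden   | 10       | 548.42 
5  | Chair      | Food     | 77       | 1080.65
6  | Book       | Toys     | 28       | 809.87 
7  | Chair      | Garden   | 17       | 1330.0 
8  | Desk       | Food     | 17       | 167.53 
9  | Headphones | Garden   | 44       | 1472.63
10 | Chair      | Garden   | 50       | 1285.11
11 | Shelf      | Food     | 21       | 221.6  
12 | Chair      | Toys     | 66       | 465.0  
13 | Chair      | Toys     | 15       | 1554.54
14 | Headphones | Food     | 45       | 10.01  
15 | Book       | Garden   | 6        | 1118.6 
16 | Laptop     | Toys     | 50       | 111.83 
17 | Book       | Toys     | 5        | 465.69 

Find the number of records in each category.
SELECT category, COUNT(*) as count
FROM sales
GROUP BY category

Result:
  Food: 5
  Garden: 6
  Toys: 6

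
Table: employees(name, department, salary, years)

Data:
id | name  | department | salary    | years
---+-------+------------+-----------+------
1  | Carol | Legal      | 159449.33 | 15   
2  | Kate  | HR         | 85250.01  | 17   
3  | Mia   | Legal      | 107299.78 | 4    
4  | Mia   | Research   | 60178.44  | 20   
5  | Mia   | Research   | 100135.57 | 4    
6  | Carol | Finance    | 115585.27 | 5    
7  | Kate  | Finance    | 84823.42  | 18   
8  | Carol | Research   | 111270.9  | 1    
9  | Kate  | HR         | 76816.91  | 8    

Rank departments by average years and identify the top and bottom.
SELECT department, AVG(years)
FROM employees
GROUP BY department
ORDER BY AVG(years)

All groups:
  Research: 8.33
  Legal: 9.50
  Finance: 11.50
  HR: 12.50

Highest: HR (12.50)
Lowest: Research (8.33)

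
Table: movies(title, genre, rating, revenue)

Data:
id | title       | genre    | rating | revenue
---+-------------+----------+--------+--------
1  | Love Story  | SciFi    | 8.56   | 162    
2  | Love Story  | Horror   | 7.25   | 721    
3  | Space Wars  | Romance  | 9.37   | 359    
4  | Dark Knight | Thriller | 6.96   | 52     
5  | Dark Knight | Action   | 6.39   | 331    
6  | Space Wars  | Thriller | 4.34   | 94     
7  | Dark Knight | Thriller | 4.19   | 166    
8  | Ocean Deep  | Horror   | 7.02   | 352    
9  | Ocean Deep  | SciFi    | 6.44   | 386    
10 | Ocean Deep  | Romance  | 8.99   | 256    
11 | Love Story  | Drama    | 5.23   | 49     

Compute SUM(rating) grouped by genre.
SELECT genre, SUM(rating) as result
FROM movies
GROUP BY genre

Result:
  Action: 6.39
  Drama: 5.23
  Horror: 14.27
  Romance: 18.36
  SciFi: 15.00
  Thriller: 15.49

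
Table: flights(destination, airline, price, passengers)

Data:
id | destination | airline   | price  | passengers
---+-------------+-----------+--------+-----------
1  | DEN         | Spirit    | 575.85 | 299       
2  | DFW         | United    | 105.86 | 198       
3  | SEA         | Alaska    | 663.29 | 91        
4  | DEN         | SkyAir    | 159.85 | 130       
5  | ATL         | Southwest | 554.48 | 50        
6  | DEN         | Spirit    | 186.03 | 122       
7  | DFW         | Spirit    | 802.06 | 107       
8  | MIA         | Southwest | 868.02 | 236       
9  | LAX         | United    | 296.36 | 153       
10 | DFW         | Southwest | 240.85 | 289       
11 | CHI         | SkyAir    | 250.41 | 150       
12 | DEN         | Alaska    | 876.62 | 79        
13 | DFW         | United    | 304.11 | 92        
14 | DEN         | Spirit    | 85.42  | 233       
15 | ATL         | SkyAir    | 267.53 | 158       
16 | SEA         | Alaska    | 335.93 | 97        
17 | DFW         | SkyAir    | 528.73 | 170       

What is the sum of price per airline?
SELECT airline, SUM(price) as result
FROM flights
GROUP BY airline

Result:
  Alaska: 1875.84
  SkyAir: 1206.52
  Southwest: 1663.35
  Spirit: 1649.36
  United: 706.33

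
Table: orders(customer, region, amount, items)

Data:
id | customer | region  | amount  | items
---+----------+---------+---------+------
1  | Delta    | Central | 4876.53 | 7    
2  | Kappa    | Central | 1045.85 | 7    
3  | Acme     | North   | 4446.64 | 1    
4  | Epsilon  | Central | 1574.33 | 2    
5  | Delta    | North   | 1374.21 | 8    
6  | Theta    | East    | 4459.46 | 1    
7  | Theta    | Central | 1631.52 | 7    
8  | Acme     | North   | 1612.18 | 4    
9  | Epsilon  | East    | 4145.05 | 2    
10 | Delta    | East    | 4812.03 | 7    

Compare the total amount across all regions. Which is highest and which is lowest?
SELECT region, SUM(amount)
FROM orders
GROUP BY region
ORDER BY SUM(amount)

All groups:
  North: 7433.03
  Central: 9128.23
  East: 13416.54

Highest: East (13416.54)
Lowest: North (7433.03)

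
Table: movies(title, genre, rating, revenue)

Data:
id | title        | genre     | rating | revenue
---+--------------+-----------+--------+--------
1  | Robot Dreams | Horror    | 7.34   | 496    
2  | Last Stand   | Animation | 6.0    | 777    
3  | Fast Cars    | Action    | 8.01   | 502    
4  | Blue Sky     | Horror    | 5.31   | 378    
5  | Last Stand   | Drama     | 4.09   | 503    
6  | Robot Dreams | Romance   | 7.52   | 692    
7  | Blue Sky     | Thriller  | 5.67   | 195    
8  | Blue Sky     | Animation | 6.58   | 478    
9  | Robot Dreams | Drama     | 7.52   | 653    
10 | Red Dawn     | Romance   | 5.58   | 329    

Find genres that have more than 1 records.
SELECT genre, COUNT(*) as cnt
FROM movies
GROUP BY genre
HAVING COUNT(*) > 1

Result:
  Animation: 2
  Drama: 2
  Horror: 2
  Romance: 2

Note: HAVING filters groups after aggregation, WHERE filters rows before.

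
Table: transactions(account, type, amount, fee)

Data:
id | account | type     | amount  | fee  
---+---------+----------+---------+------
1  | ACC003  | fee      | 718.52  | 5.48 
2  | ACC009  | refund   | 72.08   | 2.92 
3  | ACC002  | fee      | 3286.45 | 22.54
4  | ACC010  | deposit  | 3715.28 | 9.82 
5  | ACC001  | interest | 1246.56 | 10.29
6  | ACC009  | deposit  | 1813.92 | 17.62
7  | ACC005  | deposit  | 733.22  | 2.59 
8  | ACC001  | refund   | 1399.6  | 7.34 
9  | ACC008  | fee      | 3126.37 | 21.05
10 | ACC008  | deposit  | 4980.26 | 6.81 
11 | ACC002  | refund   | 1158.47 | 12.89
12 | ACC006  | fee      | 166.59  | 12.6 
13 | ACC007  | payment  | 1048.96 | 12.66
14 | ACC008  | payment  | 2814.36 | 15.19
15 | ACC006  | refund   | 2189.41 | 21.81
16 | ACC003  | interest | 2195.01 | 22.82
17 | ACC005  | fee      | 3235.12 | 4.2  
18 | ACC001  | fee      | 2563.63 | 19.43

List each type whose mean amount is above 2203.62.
SELECT type, AVG(amount)
FROM transactions
GROUP BY type
HAVING AVG(amount) > 2203.62

Result:
  deposit: avg=2810.67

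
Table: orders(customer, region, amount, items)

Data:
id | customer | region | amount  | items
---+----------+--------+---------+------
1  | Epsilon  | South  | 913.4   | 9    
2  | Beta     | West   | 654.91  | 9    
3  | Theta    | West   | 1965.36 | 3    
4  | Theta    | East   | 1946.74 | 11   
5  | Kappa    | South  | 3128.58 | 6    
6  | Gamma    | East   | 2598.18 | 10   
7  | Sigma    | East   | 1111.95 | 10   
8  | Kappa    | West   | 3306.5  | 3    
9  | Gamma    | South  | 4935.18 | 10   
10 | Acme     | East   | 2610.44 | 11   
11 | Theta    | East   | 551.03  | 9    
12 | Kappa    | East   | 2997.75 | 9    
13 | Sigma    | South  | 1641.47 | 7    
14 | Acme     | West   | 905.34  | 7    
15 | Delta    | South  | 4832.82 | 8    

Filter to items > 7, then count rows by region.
SELECT region, COUNT(*)
FROM orders
WHERE items > 7
GROUP BY region

Note: WHERE filters rows before grouping.

Result:
  East: 6
  South: 3
  West: 1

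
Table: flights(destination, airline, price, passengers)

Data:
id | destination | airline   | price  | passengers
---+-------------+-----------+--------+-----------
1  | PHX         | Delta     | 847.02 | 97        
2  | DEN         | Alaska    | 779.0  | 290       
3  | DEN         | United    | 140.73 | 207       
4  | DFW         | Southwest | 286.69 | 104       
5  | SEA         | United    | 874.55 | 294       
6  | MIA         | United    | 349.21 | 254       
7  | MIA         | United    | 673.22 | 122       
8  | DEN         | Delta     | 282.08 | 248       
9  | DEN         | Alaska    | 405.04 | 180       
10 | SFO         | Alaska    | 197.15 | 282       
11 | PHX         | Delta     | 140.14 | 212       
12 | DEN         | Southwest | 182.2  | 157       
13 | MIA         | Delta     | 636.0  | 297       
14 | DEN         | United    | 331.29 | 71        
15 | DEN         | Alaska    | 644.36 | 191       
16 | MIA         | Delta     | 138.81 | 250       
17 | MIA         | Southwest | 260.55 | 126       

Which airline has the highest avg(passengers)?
SELECT airline, AVG(passengers) as val
FROM flights
GROUP BY airline
ORDER BY val DESC
LIMIT 1

Result: Alaska with avg(passengers) = 235.75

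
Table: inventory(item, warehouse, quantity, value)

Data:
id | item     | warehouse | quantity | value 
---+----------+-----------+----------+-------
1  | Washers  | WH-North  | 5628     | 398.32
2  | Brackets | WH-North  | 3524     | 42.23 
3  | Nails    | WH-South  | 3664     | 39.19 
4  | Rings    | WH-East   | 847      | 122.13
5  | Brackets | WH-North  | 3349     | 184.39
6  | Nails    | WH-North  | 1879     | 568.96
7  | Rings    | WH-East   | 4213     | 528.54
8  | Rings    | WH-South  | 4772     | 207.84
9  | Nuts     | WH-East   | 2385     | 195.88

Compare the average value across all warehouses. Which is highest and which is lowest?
SELECT warehouse, AVG(value)
FROM inventory
GROUP BY warehouse
ORDER BY AVG(value)

All groups:
  WH-South: 123.52
  WH-East: 282.18
  WH-North: 298.48

Highest: WH-North (298.48)
Lowest: WH-South (123.52)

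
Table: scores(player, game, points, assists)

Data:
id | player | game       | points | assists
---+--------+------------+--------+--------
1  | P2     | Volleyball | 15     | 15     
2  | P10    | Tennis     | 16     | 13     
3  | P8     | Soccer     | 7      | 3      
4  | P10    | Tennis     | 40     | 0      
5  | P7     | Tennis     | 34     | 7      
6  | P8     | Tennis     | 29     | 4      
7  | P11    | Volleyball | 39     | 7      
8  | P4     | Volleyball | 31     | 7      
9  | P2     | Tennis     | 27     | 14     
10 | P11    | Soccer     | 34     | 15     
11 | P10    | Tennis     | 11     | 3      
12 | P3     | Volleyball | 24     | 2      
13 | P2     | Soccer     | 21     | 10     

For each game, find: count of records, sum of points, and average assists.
SELECT game,
       COUNT(*) as cnt,
       SUM(points) as total_points,
       AVG(assists) as avg_assists
FROM scores
GROUP BY game

Result:
  Soccer: 3 records, 62 total points, 9.33 avg assists
  Tennis: 6 records, 157 total points, 6.83 avg assists
  Volleyball: 4 records, 109 total points, 7.75 avg assists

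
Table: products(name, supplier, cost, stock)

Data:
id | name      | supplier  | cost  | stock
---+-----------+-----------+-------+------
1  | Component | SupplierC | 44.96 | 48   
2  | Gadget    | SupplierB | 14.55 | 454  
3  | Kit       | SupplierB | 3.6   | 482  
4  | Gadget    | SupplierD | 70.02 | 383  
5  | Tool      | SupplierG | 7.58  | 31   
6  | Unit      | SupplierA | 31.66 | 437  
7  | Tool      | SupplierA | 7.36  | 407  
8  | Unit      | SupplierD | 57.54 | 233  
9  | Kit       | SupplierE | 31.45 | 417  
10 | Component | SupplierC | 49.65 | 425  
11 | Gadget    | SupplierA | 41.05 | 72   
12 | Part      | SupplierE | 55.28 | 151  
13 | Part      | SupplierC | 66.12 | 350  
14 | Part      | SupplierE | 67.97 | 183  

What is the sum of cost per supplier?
SELECT supplier, SUM(cost) as result
FROM products
GROUP BY supplier

Result:
  SupplierA: 80.07
  SupplierB: 18.15
  SupplierC: 160.73
  SupplierD: 127.56
  SupplierE: 154.70
  SupplierG: 7.58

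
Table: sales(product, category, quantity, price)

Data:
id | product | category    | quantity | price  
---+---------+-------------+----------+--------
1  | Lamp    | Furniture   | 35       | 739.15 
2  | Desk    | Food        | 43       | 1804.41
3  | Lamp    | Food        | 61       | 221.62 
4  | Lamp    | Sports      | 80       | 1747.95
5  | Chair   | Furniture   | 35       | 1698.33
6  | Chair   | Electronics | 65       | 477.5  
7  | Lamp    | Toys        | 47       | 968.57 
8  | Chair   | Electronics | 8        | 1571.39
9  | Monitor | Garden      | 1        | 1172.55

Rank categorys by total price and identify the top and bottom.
SELECT category, SUM(price)
FROM sales
GROUP BY category
ORDER BY SUM(price)

All groups:
  Toys: 968.57
  Garden: 1172.55
  Sports: 1747.95
  Food: 2026.03
  Electronics: 2048.89
  Furniture: 2437.48

Highest: Furniture (2437.48)
Lowest: Toys (968.57)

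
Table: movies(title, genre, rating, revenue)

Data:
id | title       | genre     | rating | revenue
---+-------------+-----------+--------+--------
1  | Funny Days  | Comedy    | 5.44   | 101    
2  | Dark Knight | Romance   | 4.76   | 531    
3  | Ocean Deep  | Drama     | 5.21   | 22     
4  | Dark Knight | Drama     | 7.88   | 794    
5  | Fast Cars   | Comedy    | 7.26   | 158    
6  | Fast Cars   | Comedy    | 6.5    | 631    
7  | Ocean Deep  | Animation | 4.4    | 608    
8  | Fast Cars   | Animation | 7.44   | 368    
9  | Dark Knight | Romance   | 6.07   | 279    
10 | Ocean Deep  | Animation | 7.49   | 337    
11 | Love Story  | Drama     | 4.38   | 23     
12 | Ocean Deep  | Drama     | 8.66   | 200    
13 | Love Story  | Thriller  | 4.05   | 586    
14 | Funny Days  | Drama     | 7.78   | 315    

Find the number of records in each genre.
SELECT genre, COUNT(*) as count
FROM movies
GROUP BY genre

Result:
  Animation: 3
  Comedy: 3
  Drama: 5
  Romance: 2
  Thriller: 1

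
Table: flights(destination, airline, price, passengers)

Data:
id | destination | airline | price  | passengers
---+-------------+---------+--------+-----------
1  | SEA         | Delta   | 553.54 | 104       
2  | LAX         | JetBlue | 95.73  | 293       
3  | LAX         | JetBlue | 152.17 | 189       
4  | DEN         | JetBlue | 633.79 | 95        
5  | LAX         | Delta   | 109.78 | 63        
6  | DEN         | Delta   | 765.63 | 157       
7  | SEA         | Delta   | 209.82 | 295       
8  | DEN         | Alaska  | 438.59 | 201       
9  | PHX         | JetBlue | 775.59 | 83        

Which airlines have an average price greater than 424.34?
SELECT airline, AVG(price)
FROM flights
GROUP BY airline
HAVING AVG(price) > 424.34

Result:
  Alaska: avg=438.59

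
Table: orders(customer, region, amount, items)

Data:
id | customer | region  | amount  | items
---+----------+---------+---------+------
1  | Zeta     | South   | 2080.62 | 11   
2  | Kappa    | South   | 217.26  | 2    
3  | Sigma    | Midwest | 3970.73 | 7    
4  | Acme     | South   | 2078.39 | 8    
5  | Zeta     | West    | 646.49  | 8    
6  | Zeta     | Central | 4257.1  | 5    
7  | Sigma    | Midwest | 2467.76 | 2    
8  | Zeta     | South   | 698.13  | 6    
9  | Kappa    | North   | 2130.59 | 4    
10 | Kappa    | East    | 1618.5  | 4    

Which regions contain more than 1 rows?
SELECT region, COUNT(*) as cnt
FROM orders
GROUP BY region
HAVING COUNT(*) > 1

Result:
  Midwest: 2
  South: 4

Note: HAVING filters groups after aggregation, WHERE filters rows before.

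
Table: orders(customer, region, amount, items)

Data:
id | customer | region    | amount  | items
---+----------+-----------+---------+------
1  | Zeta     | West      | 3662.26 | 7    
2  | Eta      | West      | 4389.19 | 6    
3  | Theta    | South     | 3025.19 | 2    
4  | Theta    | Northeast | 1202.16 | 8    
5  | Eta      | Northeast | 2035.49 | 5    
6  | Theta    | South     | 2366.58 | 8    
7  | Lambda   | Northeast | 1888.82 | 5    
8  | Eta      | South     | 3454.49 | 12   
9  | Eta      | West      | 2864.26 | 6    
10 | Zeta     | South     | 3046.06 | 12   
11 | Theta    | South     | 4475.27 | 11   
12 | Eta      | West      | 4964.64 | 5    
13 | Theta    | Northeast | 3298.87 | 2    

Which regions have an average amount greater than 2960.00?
SELECT region, AVG(amount)
FROM orders
GROUP BY region
HAVING AVG(amount) > 2960.00

Result:
  South: avg=3273.52
  West: avg=3970.09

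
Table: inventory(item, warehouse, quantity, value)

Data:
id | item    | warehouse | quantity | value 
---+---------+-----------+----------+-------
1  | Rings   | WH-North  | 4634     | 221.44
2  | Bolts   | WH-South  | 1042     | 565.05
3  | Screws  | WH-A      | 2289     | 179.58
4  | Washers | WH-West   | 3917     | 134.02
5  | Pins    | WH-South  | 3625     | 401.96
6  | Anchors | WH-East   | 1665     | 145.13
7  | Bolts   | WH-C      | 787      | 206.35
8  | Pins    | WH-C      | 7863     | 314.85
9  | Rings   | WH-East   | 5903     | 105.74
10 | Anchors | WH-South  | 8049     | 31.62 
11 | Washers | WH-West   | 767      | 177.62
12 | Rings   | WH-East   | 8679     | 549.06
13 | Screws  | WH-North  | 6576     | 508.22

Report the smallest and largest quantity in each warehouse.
SELECT warehouse, MIN(quantity), MAX(quantity)
FROM inventory
GROUP BY warehouse

Result:
  WH-A: min=2289, max=2289
  WH-C: min=787, max=7863
  WH-East: min=1665, max=8679
  WH-North: min=4634, max=6576
  WH-South: min=1042, max=8049
  WH-West: min=767, max=3917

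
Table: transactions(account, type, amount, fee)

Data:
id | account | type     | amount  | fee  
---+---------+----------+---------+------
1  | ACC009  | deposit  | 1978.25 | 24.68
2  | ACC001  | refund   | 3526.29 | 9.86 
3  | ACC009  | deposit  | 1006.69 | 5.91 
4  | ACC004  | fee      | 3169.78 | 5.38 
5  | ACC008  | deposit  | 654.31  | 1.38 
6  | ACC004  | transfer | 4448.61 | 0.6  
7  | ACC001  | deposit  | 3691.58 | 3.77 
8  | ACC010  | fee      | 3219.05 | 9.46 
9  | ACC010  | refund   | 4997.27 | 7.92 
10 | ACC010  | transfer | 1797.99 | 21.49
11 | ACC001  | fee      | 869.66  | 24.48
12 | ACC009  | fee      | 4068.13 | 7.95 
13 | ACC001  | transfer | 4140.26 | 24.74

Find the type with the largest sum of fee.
SELECT type, SUM(fee) as val
FROM transactions
GROUP BY type
ORDER BY val DESC
LIMIT 1

Result: fee with sum(fee) = 47.27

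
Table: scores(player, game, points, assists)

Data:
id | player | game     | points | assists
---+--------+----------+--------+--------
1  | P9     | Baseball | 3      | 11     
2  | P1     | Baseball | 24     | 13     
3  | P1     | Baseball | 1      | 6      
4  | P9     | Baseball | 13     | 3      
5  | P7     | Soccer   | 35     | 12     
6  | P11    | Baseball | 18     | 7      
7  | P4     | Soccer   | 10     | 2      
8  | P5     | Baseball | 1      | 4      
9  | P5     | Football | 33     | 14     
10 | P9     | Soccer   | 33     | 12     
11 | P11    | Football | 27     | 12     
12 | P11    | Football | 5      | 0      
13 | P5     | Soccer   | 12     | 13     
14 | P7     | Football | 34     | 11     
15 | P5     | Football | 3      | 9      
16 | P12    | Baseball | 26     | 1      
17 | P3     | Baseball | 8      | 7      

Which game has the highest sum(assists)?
SELECT game, SUM(assists) as val
FROM scores
GROUP BY game
ORDER BY val DESC
LIMIT 1

Result: Baseball with sum(assists) = 52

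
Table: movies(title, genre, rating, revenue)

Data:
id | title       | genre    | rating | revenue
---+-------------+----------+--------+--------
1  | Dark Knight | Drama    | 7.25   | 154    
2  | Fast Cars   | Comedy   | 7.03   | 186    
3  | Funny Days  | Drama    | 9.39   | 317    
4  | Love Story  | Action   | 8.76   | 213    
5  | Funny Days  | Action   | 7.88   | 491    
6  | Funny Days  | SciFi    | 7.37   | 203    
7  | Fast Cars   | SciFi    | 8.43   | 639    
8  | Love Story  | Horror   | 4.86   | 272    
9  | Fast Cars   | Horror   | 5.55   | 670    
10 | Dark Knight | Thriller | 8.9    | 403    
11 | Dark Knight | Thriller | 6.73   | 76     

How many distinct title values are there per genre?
SELECT genre, COUNT(DISTINCT title)
FROM movies
GROUP BY genre

Result:
  Action: 2 distinct
  Comedy: 1 distinct
  Drama: 2 distinct
  Horror: 2 distinct
  SciFi: 2 distinct
  Thriller: 1 distinct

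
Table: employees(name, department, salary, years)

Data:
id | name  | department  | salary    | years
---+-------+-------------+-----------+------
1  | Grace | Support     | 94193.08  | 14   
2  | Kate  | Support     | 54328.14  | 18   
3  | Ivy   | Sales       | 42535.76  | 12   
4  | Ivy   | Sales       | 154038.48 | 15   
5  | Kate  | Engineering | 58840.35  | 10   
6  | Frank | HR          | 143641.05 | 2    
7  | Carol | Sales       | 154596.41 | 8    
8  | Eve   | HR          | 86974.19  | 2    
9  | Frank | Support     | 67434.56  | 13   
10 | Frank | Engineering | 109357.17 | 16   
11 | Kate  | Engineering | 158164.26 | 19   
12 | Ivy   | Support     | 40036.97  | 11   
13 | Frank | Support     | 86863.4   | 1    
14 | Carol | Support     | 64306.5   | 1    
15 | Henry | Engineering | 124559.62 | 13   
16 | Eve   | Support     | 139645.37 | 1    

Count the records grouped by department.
SELECT department, COUNT(*) as count
FROM employees
GROUP BY department

Result:
  Engineering: 4
  HR: 2
  Sales: 3
  Support: 7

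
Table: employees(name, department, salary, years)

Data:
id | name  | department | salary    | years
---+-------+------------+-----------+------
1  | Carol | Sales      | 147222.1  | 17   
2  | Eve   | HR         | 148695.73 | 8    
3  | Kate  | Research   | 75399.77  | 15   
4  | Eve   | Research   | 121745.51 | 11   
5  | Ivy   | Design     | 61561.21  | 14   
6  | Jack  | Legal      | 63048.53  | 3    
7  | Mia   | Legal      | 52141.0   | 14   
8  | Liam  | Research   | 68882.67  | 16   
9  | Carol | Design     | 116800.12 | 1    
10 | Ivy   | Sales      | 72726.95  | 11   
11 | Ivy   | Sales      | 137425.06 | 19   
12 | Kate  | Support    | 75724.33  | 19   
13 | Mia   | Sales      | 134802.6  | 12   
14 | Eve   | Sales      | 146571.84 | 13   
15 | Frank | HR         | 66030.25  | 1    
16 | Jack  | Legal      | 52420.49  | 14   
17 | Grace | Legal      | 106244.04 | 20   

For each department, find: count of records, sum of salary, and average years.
SELECT department,
       COUNT(*) as cnt,
       SUM(salary) as total_salary,
       AVG(years) as avg_years
FROM employees
GROUP BY department

Result:
  Design: 2 records, 178361.33 total salary, 7.50 avg years
  HR: 2 records, 214725.98 total salary, 4.50 avg years
  Legal: 4 records, 273854.06 total salary, 12.75 avg years
  Research: 3 records, 266027.95 total salary, 14.00 avg years
  Sales: 5 records, 638748.55 total salary, 14.40 avg years
  Support: 1 records, 75724.33 total salary, 19.00 avg years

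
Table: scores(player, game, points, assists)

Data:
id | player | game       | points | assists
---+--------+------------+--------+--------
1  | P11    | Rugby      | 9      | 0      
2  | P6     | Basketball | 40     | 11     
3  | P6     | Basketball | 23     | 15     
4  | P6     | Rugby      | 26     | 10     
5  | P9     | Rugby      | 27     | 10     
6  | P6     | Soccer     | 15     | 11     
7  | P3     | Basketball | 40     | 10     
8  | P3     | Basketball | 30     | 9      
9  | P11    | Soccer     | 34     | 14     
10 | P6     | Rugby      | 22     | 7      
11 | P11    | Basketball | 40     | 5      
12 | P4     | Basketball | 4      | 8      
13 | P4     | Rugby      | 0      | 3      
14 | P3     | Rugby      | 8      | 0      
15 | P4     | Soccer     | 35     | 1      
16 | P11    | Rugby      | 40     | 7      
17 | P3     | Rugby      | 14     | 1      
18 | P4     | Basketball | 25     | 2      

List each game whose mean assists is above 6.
SELECT game, AVG(assists)
FROM scores
GROUP BY game
HAVING AVG(assists) > 6

Result:
  Basketball: avg=8.57
  Soccer: avg=8.67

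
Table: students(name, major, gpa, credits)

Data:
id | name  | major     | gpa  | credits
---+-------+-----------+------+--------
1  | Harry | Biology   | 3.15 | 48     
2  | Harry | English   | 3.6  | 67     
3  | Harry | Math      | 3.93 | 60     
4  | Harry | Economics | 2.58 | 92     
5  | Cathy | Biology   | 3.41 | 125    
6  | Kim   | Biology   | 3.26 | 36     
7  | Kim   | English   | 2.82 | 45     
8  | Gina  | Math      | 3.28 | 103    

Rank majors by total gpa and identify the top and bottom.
SELECT major, SUM(gpa)
FROM students
GROUP BY major
ORDER BY SUM(gpa)

All groups:
  Economics: 2.58
  English: 6.42
  Math: 7.21
  Biology: 9.82

Highest: Biology (9.82)
Lowest: Economics (2.58)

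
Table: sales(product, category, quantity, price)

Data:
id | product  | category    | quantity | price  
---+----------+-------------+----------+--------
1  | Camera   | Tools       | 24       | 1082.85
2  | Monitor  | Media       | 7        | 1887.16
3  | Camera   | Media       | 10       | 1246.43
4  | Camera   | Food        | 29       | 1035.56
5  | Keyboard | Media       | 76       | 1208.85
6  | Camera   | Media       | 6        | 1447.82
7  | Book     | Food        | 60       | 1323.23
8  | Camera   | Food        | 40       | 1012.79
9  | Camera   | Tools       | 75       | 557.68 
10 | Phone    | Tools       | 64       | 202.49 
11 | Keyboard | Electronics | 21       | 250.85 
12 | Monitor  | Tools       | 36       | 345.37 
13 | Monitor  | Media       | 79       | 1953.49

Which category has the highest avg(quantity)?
SELECT category, AVG(quantity) as val
FROM sales
GROUP BY category
ORDER BY val DESC
LIMIT 1

Result: Tools with avg(quantity) = 49.75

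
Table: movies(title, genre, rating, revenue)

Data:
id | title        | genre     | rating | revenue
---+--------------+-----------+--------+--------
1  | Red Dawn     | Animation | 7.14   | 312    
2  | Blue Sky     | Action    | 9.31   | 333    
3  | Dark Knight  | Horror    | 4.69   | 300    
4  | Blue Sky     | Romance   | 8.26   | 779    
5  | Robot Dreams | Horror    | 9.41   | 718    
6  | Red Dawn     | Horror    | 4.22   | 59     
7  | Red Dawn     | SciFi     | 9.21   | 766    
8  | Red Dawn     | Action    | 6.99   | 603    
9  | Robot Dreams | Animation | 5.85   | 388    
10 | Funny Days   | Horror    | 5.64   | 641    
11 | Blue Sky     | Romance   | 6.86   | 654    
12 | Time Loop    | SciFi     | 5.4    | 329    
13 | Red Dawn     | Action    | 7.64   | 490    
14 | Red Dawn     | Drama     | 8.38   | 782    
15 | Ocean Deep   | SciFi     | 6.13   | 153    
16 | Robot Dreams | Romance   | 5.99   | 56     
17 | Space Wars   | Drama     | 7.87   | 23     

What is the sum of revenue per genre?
SELECT genre, SUM(revenue) as result
FROM movies
GROUP BY genre

Result:
  Action: 1426
  Animation: 700
  Drama: 805
  Horror: 1718
  Romance: 1489
  SciFi: 1248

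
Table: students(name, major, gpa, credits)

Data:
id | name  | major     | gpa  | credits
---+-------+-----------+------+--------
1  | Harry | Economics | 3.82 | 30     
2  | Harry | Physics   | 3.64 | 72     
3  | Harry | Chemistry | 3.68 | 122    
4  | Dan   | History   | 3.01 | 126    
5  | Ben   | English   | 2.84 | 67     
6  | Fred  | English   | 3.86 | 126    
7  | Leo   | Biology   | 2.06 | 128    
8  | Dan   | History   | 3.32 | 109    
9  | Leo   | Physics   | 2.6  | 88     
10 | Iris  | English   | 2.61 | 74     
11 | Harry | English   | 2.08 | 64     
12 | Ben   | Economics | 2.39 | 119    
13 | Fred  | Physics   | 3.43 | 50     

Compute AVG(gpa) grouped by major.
SELECT major, AVG(gpa) as result
FROM students
GROUP BY major

Result:
  Biology: 2.06
  Chemistry: 3.68
  Economics: 3.11
  English: 2.85
  History: 3.17
  Physics: 3.22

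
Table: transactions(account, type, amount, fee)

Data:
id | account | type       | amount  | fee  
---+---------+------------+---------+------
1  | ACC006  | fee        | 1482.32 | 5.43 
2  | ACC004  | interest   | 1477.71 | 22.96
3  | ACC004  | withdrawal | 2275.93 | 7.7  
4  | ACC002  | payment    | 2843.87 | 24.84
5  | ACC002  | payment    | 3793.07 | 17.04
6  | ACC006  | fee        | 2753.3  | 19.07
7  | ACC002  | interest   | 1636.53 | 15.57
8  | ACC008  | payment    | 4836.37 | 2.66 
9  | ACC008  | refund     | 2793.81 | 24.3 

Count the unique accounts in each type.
SELECT type, COUNT(DISTINCT account)
FROM transactions
GROUP BY type

Result:
  fee: 1 distinct
  interest: 2 distinct
  payment: 2 distinct
  refund: 1 distinct
  withdrawal: 1 distinct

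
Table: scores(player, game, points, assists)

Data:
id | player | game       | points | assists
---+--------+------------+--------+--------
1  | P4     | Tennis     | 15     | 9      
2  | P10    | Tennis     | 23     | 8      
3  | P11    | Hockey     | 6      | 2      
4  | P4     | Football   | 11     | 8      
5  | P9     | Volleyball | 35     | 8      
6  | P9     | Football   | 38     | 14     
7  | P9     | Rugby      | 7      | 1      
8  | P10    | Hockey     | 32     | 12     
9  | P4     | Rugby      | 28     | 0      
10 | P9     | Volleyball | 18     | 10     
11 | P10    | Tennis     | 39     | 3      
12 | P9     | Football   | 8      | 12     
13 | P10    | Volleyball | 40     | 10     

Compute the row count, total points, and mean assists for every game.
SELECT game,
       COUNT(*) as cnt,
       SUM(points) as total_points,
       AVG(assists) as avg_assists
FROM scores
GROUP BY game

Result:
  Football: 3 records, 57 total points, 11.33 avg assists
  Hockey: 2 records, 38 total points, 7.00 avg assists
  Rugby: 2 records, 35 total points, 0.50 avg assists
  Tennis: 3 records, 77 total points, 6.67 avg assists
  Volleyball: 3 records, 93 total points, 9.33 avg assists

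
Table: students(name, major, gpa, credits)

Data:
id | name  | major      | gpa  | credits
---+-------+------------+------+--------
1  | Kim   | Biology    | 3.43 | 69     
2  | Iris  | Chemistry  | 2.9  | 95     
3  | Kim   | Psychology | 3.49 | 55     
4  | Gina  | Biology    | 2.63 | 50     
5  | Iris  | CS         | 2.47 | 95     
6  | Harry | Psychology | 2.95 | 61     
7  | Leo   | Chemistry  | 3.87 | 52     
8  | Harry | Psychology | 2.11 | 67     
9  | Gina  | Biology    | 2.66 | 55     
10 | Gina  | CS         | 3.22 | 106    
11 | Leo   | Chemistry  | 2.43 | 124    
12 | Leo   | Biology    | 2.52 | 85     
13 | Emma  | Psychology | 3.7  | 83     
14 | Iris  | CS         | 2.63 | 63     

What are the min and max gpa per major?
SELECT major, MIN(gpa), MAX(gpa)
FROM students
GROUP BY major

Result:
  Biology: min=2.52, max=3.43
  CS: min=2.47, max=3.22
  Chemistry: min=2.43, max=3.87
  Psychology: min=2.11, max=3.70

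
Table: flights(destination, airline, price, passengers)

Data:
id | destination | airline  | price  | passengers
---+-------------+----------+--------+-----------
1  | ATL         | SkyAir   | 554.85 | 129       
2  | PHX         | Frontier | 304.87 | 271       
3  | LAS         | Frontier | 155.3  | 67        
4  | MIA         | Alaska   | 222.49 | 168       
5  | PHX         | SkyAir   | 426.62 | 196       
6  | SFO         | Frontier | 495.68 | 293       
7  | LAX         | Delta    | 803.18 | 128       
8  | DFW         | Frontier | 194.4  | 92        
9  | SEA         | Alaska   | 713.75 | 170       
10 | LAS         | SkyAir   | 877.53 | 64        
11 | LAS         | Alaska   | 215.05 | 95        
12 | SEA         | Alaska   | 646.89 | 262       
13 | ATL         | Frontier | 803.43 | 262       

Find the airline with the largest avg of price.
SELECT airline, AVG(price) as val
FROM flights
GROUP BY airline
ORDER BY val DESC
LIMIT 1

Result: Delta with avg(price) = 803.18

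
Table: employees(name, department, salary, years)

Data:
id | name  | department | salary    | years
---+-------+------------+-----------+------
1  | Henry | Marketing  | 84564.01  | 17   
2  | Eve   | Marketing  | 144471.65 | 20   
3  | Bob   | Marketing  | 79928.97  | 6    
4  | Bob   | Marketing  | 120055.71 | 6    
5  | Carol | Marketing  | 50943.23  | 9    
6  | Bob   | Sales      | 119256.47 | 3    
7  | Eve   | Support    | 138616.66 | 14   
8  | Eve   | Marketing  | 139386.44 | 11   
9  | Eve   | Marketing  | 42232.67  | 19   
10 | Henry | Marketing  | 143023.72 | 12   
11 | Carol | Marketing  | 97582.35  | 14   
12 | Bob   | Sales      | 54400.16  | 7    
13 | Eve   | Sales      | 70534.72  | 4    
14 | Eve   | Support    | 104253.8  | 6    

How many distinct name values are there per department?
SELECT department, COUNT(DISTINCT name)
FROM employees
GROUP BY department

Result:
  Marketing: 4 distinct
  Sales: 2 distinct
  Support: 1 distinct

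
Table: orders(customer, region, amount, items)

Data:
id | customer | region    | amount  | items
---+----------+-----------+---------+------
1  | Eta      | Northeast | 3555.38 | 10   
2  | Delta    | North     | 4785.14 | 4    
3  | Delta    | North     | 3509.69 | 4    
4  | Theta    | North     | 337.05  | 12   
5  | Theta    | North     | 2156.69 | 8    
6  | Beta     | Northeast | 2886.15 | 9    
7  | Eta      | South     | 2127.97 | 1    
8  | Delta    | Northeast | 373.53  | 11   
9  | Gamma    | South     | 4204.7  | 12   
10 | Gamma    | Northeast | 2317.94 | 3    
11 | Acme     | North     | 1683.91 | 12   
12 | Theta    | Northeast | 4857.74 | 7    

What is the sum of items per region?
SELECT region, SUM(items) as result
FROM orders
GROUP BY region

Result:
  North: 40
  Northeast: 40
  South: 13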